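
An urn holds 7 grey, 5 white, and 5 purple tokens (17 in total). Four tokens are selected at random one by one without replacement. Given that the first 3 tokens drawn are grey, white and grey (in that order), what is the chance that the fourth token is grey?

5/14

After removing 2 grey, 1 white, the urn has 5 grey out of 14 remaining.
P(fourth is grey | given) = 5/14 ≈ 0.3571.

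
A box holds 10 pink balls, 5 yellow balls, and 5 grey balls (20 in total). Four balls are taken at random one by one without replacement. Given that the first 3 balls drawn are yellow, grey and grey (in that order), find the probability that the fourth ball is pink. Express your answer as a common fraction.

After removing 1 yellow, 2 grey, the box has 10 pink out of 17 remaining.
P(fourth is pink | given) = 10/17 ≈ 0.5882.

10/17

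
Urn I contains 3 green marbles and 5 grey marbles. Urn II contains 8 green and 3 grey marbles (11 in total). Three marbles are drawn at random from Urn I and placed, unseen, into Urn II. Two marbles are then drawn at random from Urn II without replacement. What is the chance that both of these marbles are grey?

Condition on how many of the transferred marbles are grey (from Urn I: 5 grey of 8; then Urn II has 14 total).
  0 grey: C(5,0)C(3,3)/C(8,3) = 1/56; then P = C(3,2)/C(14,2) = 3/91
  1 grey: C(5,1)C(3,2)/C(8,3) = 15/56; then P = C(4,2)/C(14,2) = 6/91
  2 grey: C(5,2)C(3,1)/C(8,3) = 15/28; then P = C(5,2)/C(14,2) = 10/91
  3 grey: C(5,3)C(3,0)/C(8,3) = 5/28; then P = C(6,2)/C(14,2) = 15/91
P(both grey) = 543/5096 ≈ 0.1066.

543/5096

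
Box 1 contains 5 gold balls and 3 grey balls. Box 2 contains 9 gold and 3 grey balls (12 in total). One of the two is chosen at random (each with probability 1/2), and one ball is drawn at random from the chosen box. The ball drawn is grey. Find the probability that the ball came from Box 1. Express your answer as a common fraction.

P(grey | Box 1) = 3/8; P(grey | Box 2) = 1/4.
P(grey) = 1/2·3/8 + 1/2·1/4 = 5/16.
By Bayes' rule, P(Box 1 | grey) = 3/16 / 5/16 = 3/5 ≈ 0.6000.

3/5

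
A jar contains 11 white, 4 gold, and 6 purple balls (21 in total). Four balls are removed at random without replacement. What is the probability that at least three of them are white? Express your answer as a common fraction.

44/133

Sum the hypergeometric tail for j = 3,…,4 white balls.
Favorable = C(11,3)·C(10,1) + C(11,4)·C(10,0) = 1980; total = C(21,4) = 5985.
P = 1980/5985 = 44/133 ≈ 0.3308.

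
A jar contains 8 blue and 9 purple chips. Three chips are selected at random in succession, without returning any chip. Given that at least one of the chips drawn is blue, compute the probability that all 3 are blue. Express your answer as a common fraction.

P(all 3 blue) = C(8,3)/C(17,3) = 7/85; P(at least one blue) = 1 − C(9,3)/C(17,3) = 149/170.
Since 'all 3 blue' ⊆ 'at least one blue', P(all 3 | at least one) = 7/85 / 149/170 = 14/149 ≈ 0.0940.

14/149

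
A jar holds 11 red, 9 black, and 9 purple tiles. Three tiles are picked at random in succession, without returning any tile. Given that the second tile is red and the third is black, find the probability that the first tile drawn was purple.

P(first=purple and the second tile is red and the third is black) = (9/29)·(11/28)·(9/27) = 33/812.
P(E) = Σ over first color = 55/1218 + 22/609 + 33/812 = 99/812.
By Bayes, P(first=purple | E) = 33/812 / 99/812 = 1/3 ≈ 0.3333.

1/3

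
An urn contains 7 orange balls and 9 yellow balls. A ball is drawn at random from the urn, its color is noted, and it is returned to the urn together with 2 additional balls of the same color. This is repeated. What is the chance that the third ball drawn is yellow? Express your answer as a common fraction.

9/16

Sum over the four possibilities for the first two draws (yellow/not-yellow each), tracking how the yellow count and total change by +2 per draw.
P(third is yellow) = 9/16 ≈ 0.5625. (In a Pólya urn every draw has the same marginal probability 9/16.)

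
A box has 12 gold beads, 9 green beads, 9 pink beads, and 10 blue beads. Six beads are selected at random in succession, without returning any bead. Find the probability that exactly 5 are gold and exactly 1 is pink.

Unordered draws without replacement: count favorable combinations over C(40,6).
Favorable = C(12,5) · C(9,0) · C(9,1) · C(10,0) = 7128; total = C(40,6) = 3838380.
P = 7128/3838380 = 594/319865 ≈ 0.0019.

594/319865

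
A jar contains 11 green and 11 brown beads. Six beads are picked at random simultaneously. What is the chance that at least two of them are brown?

Sum the hypergeometric tail for j = 2,…,6 brown beads.
Favorable = C(11,2)·C(11,4) + C(11,3)·C(11,3) + C(11,4)·C(11,2) + C(11,5)·C(11,1) + C(11,6)·C(11,0) = 69069; total = C(22,6) = 74613.
P = 69069/74613 = 299/323 ≈ 0.9257.

299/323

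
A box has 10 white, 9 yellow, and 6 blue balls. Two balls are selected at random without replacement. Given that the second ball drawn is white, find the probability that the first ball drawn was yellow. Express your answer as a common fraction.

P(first=yellow and the second ball drawn is white) = (9/25)·(10/24) = 3/20.
P(the second ball drawn is white) = Σ over first color = 3/20 + 3/20 + 1/10 = 2/5.
By Bayes, P(first=yellow | the second ball drawn is white) = 3/20 / 2/5 = 3/8 ≈ 0.3750.

3/8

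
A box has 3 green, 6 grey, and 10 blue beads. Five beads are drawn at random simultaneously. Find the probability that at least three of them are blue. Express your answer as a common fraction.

359/646

Sum the hypergeometric tail for j = 3,…,5 blue beads.
Favorable = C(10,3)·C(9,2) + C(10,4)·C(9,1) + C(10,5)·C(9,0) = 6462; total = C(19,5) = 11628.
P = 6462/11628 = 359/646 ≈ 0.5557.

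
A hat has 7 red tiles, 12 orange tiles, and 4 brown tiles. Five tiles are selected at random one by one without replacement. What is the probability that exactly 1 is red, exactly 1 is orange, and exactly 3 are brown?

Unordered draws without replacement: count favorable combinations over C(23,5).
Favorable = C(7,1) · C(12,1) · C(4,3) = 336; total = C(23,5) = 33649.
P = 336/33649 = 48/4807 ≈ 0.0100.

48/4807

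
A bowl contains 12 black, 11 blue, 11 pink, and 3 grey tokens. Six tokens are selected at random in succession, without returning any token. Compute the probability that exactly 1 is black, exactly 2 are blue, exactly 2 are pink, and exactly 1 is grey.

Unordered draws without replacement: count favorable combinations over C(37,6).
Favorable = C(12,1) · C(11,2) · C(11,2) · C(3,1) = 108900; total = C(37,6) = 2324784.
P = 108900/2324784 = 825/17612 ≈ 0.0468.

825/17612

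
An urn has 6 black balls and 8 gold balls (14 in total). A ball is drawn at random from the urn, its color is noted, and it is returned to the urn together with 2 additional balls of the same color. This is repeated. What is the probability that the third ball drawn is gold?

Sum over the four possibilities for the first two draws (gold/not-gold each), tracking how the gold count and total change by +2 per draw.
P(third is gold) = 4/7 ≈ 0.5714. (In a Pólya urn every draw has the same marginal probability 8/14.)

4/7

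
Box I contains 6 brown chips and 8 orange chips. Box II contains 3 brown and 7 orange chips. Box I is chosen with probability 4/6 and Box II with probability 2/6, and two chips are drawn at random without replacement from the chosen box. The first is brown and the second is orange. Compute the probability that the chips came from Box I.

1440/2077

P(E | Box I) = 24/91; P(E | Box II) = 7/30.
P(E) = 2/3·24/91 + 1/3·7/30 = 2077/8190.
By Bayes' rule, P(Box I | E) = 16/91 / 2077/8190 = 1440/2077 ≈ 0.6933.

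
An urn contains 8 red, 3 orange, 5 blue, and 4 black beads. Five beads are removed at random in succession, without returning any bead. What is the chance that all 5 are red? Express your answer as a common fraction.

Unordered draws without replacement: count favorable combinations over C(20,5).
Favorable = C(8,5) · C(3,0) · C(5,0) · C(4,0) = 56; total = C(20,5) = 15504.
P = 56/15504 = 7/1938 ≈ 0.0036.

7/1938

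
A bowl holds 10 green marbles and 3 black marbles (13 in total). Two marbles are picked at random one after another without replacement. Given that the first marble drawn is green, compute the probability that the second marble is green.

After removing 1 green, the bowl has 9 green out of 12 remaining.
P(second is green | given) = 9/12 = 3/4 ≈ 0.7500.

3/4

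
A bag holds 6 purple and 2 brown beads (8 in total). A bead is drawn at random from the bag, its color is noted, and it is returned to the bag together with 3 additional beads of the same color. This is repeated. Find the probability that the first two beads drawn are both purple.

After a purple draw the bag holds 9 purple out of 11.
P = (6/8)·(9/11) = 27/44 ≈ 0.6136.

27/44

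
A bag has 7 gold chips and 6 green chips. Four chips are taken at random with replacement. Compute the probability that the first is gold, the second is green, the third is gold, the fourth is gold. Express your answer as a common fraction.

2058/28561

Multiply the conditional probability of each draw in order, with replacement (the composition resets each draw).
P = (7/13) · (6/13) · (7/13) · (7/13) = 2058/28561 ≈ 0.0721.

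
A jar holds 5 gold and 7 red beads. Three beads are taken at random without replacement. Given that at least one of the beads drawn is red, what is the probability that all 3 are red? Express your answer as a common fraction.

1/6

P(all 3 red) = C(7,3)/C(12,3) = 7/44; P(at least one red) = 1 − C(5,3)/C(12,3) = 21/22.
Since 'all 3 red' ⊆ 'at least one red', P(all 3 | at least one) = 7/44 / 21/22 = 1/6 ≈ 0.1667.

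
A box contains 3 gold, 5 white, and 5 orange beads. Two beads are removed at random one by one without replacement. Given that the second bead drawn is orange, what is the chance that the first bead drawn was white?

5/12

P(first=white and the second bead drawn is orange) = (5/13)·(5/12) = 25/156.
P(the second bead drawn is orange) = Σ over first color = 5/52 + 25/156 + 5/39 = 5/13.
By Bayes, P(first=white | the second bead drawn is orange) = 25/156 / 5/13 = 5/12 ≈ 0.4167.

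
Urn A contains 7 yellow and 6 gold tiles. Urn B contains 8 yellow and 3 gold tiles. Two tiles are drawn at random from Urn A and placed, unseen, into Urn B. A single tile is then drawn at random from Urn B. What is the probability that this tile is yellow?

118/169

Condition on how many of the transferred tiles are yellow (from Urn A: 7 yellow of 13; then Urn B has 13 total).
  0 yellow: C(7,0)C(6,2)/C(13,2) = 5/26; then P = 8/13
  1 yellow: C(7,1)C(6,1)/C(13,2) = 7/13; then P = 9/13
  2 yellow: C(7,2)C(6,0)/C(13,2) = 7/26; then P = 10/13
P(yellow from Urn B) = 118/169 ≈ 0.6982.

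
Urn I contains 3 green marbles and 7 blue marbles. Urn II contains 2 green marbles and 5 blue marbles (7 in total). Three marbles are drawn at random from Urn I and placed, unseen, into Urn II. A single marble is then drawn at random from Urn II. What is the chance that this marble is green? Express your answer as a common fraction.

29/100

Condition on how many of the transferred marbles are green (from Urn I: 3 green of 10; then Urn II has 10 total).
  0 green: C(3,0)C(7,3)/C(10,3) = 7/24; then P = 2/10
  1 green: C(3,1)C(7,2)/C(10,3) = 21/40; then P = 3/10
  2 green: C(3,2)C(7,1)/C(10,3) = 7/40; then P = 4/10
  3 green: C(3,3)C(7,0)/C(10,3) = 1/120; then P = 5/10
P(green from Urn II) = 29/100 ≈ 0.2900.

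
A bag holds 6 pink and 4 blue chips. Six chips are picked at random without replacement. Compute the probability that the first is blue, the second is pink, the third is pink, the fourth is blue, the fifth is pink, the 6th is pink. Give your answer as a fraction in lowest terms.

1/35

Multiply the conditional probability of each draw in order, without replacement, so each draw removes one from its color and from the total.
P = (4/10) · (6/9) · (5/8) · (3/7) · (4/6) · (3/5) = 1/35 ≈ 0.0286.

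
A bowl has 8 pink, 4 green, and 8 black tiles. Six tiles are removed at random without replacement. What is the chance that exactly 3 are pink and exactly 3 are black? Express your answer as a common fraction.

Unordered draws without replacement: count favorable combinations over C(20,6).
Favorable = C(8,3) · C(4,0) · C(8,3) = 3136; total = C(20,6) = 38760.
P = 3136/38760 = 392/4845 ≈ 0.0809.

392/4845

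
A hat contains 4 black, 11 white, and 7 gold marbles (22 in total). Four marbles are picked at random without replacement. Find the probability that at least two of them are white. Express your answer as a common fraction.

94/133

Sum the hypergeometric tail for j = 2,…,4 white marbles.
Favorable = C(11,2)·C(11,2) + C(11,3)·C(11,1) + C(11,4)·C(11,0) = 5170; total = C(22,4) = 7315.
P = 5170/7315 = 94/133 ≈ 0.7068.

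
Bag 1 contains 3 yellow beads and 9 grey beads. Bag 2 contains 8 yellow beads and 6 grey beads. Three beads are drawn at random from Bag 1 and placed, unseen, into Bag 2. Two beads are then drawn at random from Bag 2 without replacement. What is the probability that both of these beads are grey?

Condition on how many of the transferred beads are grey (from Bag 1: 9 grey of 12; then Bag 2 has 17 total).
  0 grey: C(9,0)C(3,3)/C(12,3) = 1/220; then P = C(6,2)/C(17,2) = 15/136
  1 grey: C(9,1)C(3,2)/C(12,3) = 27/220; then P = C(7,2)/C(17,2) = 21/136
  2 grey: C(9,2)C(3,1)/C(12,3) = 27/55; then P = C(8,2)/C(17,2) = 7/34
  3 grey: C(9,3)C(3,0)/C(12,3) = 21/55; then P = C(9,2)/C(17,2) = 9/34
P(both grey) = 39/176 ≈ 0.2216.

39/176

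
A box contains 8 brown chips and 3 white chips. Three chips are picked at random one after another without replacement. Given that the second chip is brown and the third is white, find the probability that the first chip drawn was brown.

7/9

P(first=brown and the second chip is brown and the third is white) = (8/11)·(7/10)·(3/9) = 28/165.
P(E) = Σ over first color = 28/165 + 8/165 = 12/55.
By Bayes, P(first=brown | E) = 28/165 / 12/55 = 7/9 ≈ 0.7778.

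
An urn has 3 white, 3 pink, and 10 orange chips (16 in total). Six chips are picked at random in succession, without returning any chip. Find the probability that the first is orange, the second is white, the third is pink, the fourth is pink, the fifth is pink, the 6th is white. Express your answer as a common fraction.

Multiply the conditional probability of each draw in order, without replacement, so each draw removes one from its color and from the total.
P = (10/16) · (3/15) · (3/14) · (2/13) · (1/12) · (2/11) = 1/16016 ≈ 0.0001.

1/16016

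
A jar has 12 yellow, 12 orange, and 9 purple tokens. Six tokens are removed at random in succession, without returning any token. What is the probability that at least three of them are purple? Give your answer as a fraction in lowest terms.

675/3596

Sum the hypergeometric tail for j = 3,…,6 purple tokens.
Favorable = C(9,3)·C(24,3) + C(9,4)·C(24,2) + C(9,5)·C(24,1) + C(9,6)·C(24,0) = 207900; total = C(33,6) = 1107568.
P = 207900/1107568 = 675/3596 ≈ 0.1877.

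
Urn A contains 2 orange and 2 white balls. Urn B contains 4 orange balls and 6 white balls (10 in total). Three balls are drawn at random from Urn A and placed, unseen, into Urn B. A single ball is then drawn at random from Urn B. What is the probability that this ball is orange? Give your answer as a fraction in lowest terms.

Condition on how many of the transferred balls are orange (from Urn A: 2 orange of 4; then Urn B has 13 total).
  1 orange: C(2,1)C(2,2)/C(4,3) = 1/2; then P = 5/13
  2 orange: C(2,2)C(2,1)/C(4,3) = 1/2; then P = 6/13
P(orange from Urn B) = 11/26 ≈ 0.4231.

11/26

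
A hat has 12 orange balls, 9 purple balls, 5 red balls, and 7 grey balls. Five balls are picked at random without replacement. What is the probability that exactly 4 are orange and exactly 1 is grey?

Unordered draws without replacement: count favorable combinations over C(33,5).
Favorable = C(12,4) · C(9,0) · C(5,0) · C(7,1) = 3465; total = C(33,5) = 237336.
P = 3465/237336 = 105/7192 ≈ 0.0146.

105/7192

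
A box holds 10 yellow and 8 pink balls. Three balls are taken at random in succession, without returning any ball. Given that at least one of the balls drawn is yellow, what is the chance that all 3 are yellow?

3/19

P(all 3 yellow) = C(10,3)/C(18,3) = 5/34; P(at least one yellow) = 1 − C(8,3)/C(18,3) = 95/102.
Since 'all 3 yellow' ⊆ 'at least one yellow', P(all 3 | at least one) = 5/34 / 95/102 = 3/19 ≈ 0.1579.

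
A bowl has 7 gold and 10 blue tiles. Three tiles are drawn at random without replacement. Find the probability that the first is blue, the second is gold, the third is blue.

21/136

Multiply the conditional probability of each draw in order, without replacement, so each draw removes one from its color and from the total.
P = (10/17) · (7/16) · (9/15) = 21/136 ≈ 0.1544.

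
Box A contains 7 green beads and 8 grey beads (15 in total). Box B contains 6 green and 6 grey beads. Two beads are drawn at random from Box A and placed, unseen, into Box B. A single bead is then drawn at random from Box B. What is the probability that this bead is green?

Condition on how many of the transferred beads are green (from Box A: 7 green of 15; then Box B has 14 total).
  0 green: C(7,0)C(8,2)/C(15,2) = 4/15; then P = 6/14
  1 green: C(7,1)C(8,1)/C(15,2) = 8/15; then P = 7/14
  2 green: C(7,2)C(8,0)/C(15,2) = 1/5; then P = 8/14
P(green from Box B) = 52/105 ≈ 0.4952.

52/105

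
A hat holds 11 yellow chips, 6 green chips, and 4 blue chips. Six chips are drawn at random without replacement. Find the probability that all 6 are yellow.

Unordered draws without replacement: count favorable combinations over C(21,6).
Favorable = C(11,6) · C(6,0) · C(4,0) = 462; total = C(21,6) = 54264.
P = 462/54264 = 11/1292 ≈ 0.0085.

11/1292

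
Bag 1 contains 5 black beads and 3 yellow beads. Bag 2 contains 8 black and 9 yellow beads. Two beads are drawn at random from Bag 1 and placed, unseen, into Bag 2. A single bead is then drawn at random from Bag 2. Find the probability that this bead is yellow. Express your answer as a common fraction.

39/76

Condition on how many of the transferred beads are yellow (from Bag 1: 3 yellow of 8; then Bag 2 has 19 total).
  0 yellow: C(3,0)C(5,2)/C(8,2) = 5/14; then P = 9/19
  1 yellow: C(3,1)C(5,1)/C(8,2) = 15/28; then P = 10/19
  2 yellow: C(3,2)C(5,0)/C(8,2) = 3/28; then P = 11/19
P(yellow from Bag 2) = 39/76 ≈ 0.5132.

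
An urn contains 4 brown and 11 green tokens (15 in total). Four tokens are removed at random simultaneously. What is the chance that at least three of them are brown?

Sum the hypergeometric tail for j = 3,…,4 brown tokens.
Favorable = C(4,3)·C(11,1) + C(4,4)·C(11,0) = 45; total = C(15,4) = 1365.
P = 45/1365 = 3/91 ≈ 0.0330.

3/91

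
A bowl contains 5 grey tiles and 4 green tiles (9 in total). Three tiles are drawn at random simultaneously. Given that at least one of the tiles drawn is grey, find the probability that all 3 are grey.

1/8

P(all 3 grey) = C(5,3)/C(9,3) = 5/42; P(at least one grey) = 1 − C(4,3)/C(9,3) = 20/21.
Since 'all 3 grey' ⊆ 'at least one grey', P(all 3 | at least one) = 5/42 / 20/21 = 1/8 ≈ 0.1250.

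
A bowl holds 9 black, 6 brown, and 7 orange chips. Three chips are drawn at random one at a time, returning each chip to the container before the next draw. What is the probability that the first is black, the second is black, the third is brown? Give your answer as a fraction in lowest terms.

Multiply the conditional probability of each draw in order, with replacement (the composition resets each draw).
P = (9/22) · (9/22) · (6/22) = 243/5324 ≈ 0.0456.

243/5324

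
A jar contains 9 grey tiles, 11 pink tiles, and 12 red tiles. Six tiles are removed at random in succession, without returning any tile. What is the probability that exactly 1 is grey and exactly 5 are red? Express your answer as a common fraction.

Unordered draws without replacement: count favorable combinations over C(32,6).
Favorable = C(9,1) · C(11,0) · C(12,5) = 7128; total = C(32,6) = 906192.
P = 7128/906192 = 99/12586 ≈ 0.0079.

99/12586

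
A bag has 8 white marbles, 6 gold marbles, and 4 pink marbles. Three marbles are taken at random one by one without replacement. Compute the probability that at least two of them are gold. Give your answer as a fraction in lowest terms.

Sum the hypergeometric tail for j = 2,…,3 gold marbles.
Favorable = C(6,2)·C(12,1) + C(6,3)·C(12,0) = 200; total = C(18,3) = 816.
P = 200/816 = 25/102 ≈ 0.2451.

25/102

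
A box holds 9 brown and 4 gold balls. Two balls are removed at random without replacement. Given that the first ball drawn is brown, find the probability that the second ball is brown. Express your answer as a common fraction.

2/3

After removing 1 brown, the box has 8 brown out of 12 remaining.
P(second is brown | given) = 8/12 = 2/3 ≈ 0.6667.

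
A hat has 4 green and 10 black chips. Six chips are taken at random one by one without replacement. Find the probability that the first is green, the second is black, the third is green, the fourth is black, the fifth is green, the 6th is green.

1/1001

Multiply the conditional probability of each draw in order, without replacement, so each draw removes one from its color and from the total.
P = (4/14) · (10/13) · (3/12) · (9/11) · (2/10) · (1/9) = 1/1001 ≈ 0.0010.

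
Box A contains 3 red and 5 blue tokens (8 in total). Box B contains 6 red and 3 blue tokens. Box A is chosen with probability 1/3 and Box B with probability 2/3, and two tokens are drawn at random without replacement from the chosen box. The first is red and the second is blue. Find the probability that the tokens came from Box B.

28/43

P(E | Box A) = 15/56; P(E | Box B) = 1/4.
P(E) = 1/3·15/56 + 2/3·1/4 = 43/168.
By Bayes' rule, P(Box B | E) = 1/6 / 43/168 = 28/43 ≈ 0.6512.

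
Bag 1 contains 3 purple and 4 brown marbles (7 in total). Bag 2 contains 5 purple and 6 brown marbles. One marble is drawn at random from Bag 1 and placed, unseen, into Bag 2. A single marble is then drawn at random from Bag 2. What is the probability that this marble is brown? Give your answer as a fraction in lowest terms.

23/42

Condition on how many of the transferred marbles are brown (from Bag 1: 4 brown of 7; then Bag 2 has 12 total).
  0 brown: C(4,0)C(3,1)/C(7,1) = 3/7; then P = 6/12
  1 brown: C(4,1)C(3,0)/C(7,1) = 4/7; then P = 7/12
P(brown from Bag 2) = 23/42 ≈ 0.5476.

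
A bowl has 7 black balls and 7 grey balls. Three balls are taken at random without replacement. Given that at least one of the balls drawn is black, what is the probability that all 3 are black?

5/47

P(all 3 black) = C(7,3)/C(14,3) = 5/52; P(at least one black) = 1 − C(7,3)/C(14,3) = 47/52.
Since 'all 3 black' ⊆ 'at least one black', P(all 3 | at least one) = 5/52 / 47/52 = 5/47 ≈ 0.1064.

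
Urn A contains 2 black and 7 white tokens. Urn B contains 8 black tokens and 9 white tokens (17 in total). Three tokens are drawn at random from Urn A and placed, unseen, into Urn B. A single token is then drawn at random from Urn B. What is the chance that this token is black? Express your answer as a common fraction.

13/30

Condition on how many of the transferred tokens are black (from Urn A: 2 black of 9; then Urn B has 20 total).
  0 black: C(2,0)C(7,3)/C(9,3) = 5/12; then P = 8/20
  1 black: C(2,1)C(7,2)/C(9,3) = 1/2; then P = 9/20
  2 black: C(2,2)C(7,1)/C(9,3) = 1/12; then P = 10/20
P(black from Urn B) = 13/30 ≈ 0.4333.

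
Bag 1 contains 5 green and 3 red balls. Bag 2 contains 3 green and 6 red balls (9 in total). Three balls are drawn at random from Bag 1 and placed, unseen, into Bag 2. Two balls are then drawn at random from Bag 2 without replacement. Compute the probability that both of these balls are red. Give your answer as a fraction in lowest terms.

103/308

Condition on how many of the transferred balls are red (from Bag 1: 3 red of 8; then Bag 2 has 12 total).
  0 red: C(3,0)C(5,3)/C(8,3) = 5/28; then P = C(6,2)/C(12,2) = 5/22
  1 red: C(3,1)C(5,2)/C(8,3) = 15/28; then P = C(7,2)/C(12,2) = 7/22
  2 red: C(3,2)C(5,1)/C(8,3) = 15/56; then P = C(8,2)/C(12,2) = 14/33
  3 red: C(3,3)C(5,0)/C(8,3) = 1/56; then P = C(9,2)/C(12,2) = 6/11
P(both red) = 103/308 ≈ 0.3344.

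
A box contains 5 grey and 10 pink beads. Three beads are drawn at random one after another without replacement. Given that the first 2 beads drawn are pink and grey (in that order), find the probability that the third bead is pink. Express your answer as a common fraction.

9/13

After removing 1 grey, 1 pink, the box has 9 pink out of 13 remaining.
P(third is pink | given) = 9/13 ≈ 0.6923.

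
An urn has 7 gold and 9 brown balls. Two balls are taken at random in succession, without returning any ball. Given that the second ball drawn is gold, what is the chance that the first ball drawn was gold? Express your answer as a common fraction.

2/5

P(first=gold and the second ball drawn is gold) = (7/16)·(6/15) = 7/40.
P(the second ball drawn is gold) = Σ over first color = 7/40 + 21/80 = 7/16.
By Bayes, P(first=gold | the second ball drawn is gold) = 7/40 / 7/16 = 2/5 ≈ 0.4000.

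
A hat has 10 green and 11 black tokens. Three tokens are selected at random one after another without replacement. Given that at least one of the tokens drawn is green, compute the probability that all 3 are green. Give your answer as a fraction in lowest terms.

24/233

P(all 3 green) = C(10,3)/C(21,3) = 12/133; P(at least one green) = 1 − C(11,3)/C(21,3) = 233/266.
Since 'all 3 green' ⊆ 'at least one green', P(all 3 | at least one) = 12/133 / 233/266 = 24/233 ≈ 0.1030.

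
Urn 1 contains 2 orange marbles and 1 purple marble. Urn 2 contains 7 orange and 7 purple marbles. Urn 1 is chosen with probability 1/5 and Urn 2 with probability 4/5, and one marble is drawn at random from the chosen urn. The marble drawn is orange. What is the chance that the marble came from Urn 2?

3/4

P(orange | Urn 1) = 2/3; P(orange | Urn 2) = 1/2.
P(orange) = 1/5·2/3 + 4/5·1/2 = 8/15.
By Bayes' rule, P(Urn 2 | orange) = 2/5 / 8/15 = 3/4 ≈ 0.7500.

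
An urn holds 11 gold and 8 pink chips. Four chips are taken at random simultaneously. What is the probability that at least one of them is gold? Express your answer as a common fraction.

1903/1938

Use the complement: P(at least one gold) = 1 − P(no gold).
P(none) = C(8,4)/C(19,4) = 70/3876.
So P = 1 − 70/3876 = 1903/1938 ≈ 0.9819.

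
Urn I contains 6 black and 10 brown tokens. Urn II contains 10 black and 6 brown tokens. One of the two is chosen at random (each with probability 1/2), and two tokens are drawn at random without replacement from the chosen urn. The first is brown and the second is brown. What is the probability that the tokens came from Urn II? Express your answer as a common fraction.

1/4

P(E | Urn I) = 3/8; P(E | Urn II) = 1/8.
P(E) = 1/2·3/8 + 1/2·1/8 = 1/4.
By Bayes' rule, P(Urn II | E) = 1/16 / 1/4 = 1/4 ≈ 0.2500.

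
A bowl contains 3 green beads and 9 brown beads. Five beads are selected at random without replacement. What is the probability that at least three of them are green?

1/22

Sum the hypergeometric tail for j = 3,…,3 green beads.
Favorable = C(3,3)·C(9,2) = 36; total = C(12,5) = 792.
P = 36/792 = 1/22 ≈ 0.0455.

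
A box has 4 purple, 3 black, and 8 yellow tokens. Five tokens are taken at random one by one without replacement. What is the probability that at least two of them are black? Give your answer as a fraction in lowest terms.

Sum the hypergeometric tail for j = 2,…,3 black tokens.
Favorable = C(3,2)·C(12,3) + C(3,3)·C(12,2) = 726; total = C(15,5) = 3003.
P = 726/3003 = 22/91 ≈ 0.2418.

22/91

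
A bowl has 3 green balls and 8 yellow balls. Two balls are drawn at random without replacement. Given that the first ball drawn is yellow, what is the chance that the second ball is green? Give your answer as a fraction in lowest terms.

After removing 1 yellow, the bowl has 3 green out of 10 remaining.
P(second is green | given) = 3/10 ≈ 0.3000.

3/10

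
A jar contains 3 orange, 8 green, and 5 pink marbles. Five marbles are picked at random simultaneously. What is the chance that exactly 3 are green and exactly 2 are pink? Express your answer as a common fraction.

Unordered draws without replacement: count favorable combinations over C(16,5).
Favorable = C(3,0) · C(8,3) · C(5,2) = 560; total = C(16,5) = 4368.
P = 560/4368 = 5/39 ≈ 0.1282.

5/39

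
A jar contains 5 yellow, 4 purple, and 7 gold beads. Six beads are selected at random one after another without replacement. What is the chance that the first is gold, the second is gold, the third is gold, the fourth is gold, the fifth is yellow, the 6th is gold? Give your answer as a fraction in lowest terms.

5/2288

Multiply the conditional probability of each draw in order, without replacement, so each draw removes one from its color and from the total.
P = (7/16) · (6/15) · (5/14) · (4/13) · (5/12) · (3/11) = 5/2288 ≈ 0.0022.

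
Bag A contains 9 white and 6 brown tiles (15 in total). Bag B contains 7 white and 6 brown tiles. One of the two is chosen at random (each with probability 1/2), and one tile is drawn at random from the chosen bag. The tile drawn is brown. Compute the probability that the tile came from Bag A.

P(brown | Bag A) = 2/5; P(brown | Bag B) = 6/13.
P(brown) = 1/2·2/5 + 1/2·6/13 = 28/65.
By Bayes' rule, P(Bag A | brown) = 1/5 / 28/65 = 13/28 ≈ 0.4643.

13/28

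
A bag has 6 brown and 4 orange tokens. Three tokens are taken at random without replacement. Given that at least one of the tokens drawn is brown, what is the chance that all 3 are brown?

P(all 3 brown) = C(6,3)/C(10,3) = 1/6; P(at least one brown) = 1 − C(4,3)/C(10,3) = 29/30.
Since 'all 3 brown' ⊆ 'at least one brown', P(all 3 | at least one) = 1/6 / 29/30 = 5/29 ≈ 0.1724.

5/29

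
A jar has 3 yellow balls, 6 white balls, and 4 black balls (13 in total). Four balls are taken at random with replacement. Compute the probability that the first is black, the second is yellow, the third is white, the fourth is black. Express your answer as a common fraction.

288/28561

Multiply the conditional probability of each draw in order, with replacement (the composition resets each draw).
P = (4/13) · (3/13) · (6/13) · (4/13) = 288/28561 ≈ 0.0101.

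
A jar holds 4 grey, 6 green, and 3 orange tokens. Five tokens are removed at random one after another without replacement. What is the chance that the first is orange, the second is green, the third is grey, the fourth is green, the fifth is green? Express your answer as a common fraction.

Multiply the conditional probability of each draw in order, without replacement, so each draw removes one from its color and from the total.
P = (3/13) · (6/12) · (4/11) · (5/10) · (4/9) = 4/429 ≈ 0.0093.

4/429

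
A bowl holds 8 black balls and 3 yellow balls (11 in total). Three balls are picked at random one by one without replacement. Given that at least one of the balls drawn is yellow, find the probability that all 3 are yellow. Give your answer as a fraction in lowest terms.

1/109

P(all 3 yellow) = C(3,3)/C(11,3) = 1/165; P(at least one yellow) = 1 − C(8,3)/C(11,3) = 109/165.
Since 'all 3 yellow' ⊆ 'at least one yellow', P(all 3 | at least one) = 1/165 / 109/165 = 1/109 ≈ 0.0092.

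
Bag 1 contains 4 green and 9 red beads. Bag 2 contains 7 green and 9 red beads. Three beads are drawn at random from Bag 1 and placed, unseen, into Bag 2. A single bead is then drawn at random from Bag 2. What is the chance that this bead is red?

Condition on how many of the transferred beads are red (from Bag 1: 9 red of 13; then Bag 2 has 19 total).
  0 red: C(9,0)C(4,3)/C(13,3) = 2/143; then P = 9/19
  1 red: C(9,1)C(4,2)/C(13,3) = 27/143; then P = 10/19
  2 red: C(9,2)C(4,1)/C(13,3) = 72/143; then P = 11/19
  3 red: C(9,3)C(4,0)/C(13,3) = 42/143; then P = 12/19
P(red from Bag 2) = 144/247 ≈ 0.5830.

144/247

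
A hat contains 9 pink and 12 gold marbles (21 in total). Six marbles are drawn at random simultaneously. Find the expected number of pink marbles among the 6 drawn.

18/7

By linearity of expectation, E[X] = Σ P(draw i is pink); by symmetry each draw (even without replacement) has P(pink) = 9/21.
E[X] = 6 · 9/21 = 18/7 ≈ 2.5714.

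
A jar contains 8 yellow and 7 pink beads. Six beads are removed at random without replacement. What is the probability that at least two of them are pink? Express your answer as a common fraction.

Sum the hypergeometric tail for j = 2,…,6 pink beads.
Favorable = C(7,2)·C(8,4) + C(7,3)·C(8,3) + C(7,4)·C(8,2) + C(7,5)·C(8,1) + C(7,6)·C(8,0) = 4585; total = C(15,6) = 5005.
P = 4585/5005 = 131/143 ≈ 0.9161.

131/143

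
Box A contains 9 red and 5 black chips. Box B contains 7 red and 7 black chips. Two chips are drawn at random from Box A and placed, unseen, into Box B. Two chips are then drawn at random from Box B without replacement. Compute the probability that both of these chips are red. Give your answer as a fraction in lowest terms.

Condition on how many of the transferred chips are red (from Box A: 9 red of 14; then Box B has 16 total).
  0 red: C(9,0)C(5,2)/C(14,2) = 10/91; then P = C(7,2)/C(16,2) = 7/40
  1 red: C(9,1)C(5,1)/C(14,2) = 45/91; then P = C(8,2)/C(16,2) = 7/30
  2 red: C(9,2)C(5,0)/C(14,2) = 36/91; then P = C(9,2)/C(16,2) = 3/10
P(both red) = 461/1820 ≈ 0.2533.

461/1820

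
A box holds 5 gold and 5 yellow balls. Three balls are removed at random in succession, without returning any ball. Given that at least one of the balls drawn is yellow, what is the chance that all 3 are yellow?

1/11

P(all 3 yellow) = C(5,3)/C(10,3) = 1/12; P(at least one yellow) = 1 − C(5,3)/C(10,3) = 11/12.
Since 'all 3 yellow' ⊆ 'at least one yellow', P(all 3 | at least one) = 1/12 / 11/12 = 1/11 ≈ 0.0909.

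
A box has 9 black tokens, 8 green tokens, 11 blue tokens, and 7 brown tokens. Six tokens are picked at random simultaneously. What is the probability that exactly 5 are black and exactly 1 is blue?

9/10540

Unordered draws without replacement: count favorable combinations over C(35,6).
Favorable = C(9,5) · C(8,0) · C(11,1) · C(7,0) = 1386; total = C(35,6) = 1623160.
P = 1386/1623160 = 9/10540 ≈ 0.0009.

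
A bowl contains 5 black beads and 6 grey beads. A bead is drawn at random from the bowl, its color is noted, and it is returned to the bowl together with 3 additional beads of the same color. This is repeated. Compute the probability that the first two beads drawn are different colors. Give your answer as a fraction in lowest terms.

Either grey then black, or black then grey; after the first draw the total is 14.
P = (6/11)·(5/14) + (5/11)·(6/14) = 30/77 ≈ 0.3896.

30/77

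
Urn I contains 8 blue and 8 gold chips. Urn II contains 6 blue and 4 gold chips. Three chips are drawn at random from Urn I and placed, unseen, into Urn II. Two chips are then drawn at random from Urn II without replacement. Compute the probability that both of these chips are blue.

19/60

Condition on how many of the transferred chips are blue (from Urn I: 8 blue of 16; then Urn II has 13 total).
  0 blue: C(8,0)C(8,3)/C(16,3) = 1/10; then P = C(6,2)/C(13,2) = 5/26
  1 blue: C(8,1)C(8,2)/C(16,3) = 2/5; then P = C(7,2)/C(13,2) = 7/26
  2 blue: C(8,2)C(8,1)/C(16,3) = 2/5; then P = C(8,2)/C(13,2) = 14/39
  3 blue: C(8,3)C(8,0)/C(16,3) = 1/10; then P = C(9,2)/C(13,2) = 6/13
P(both blue) = 19/60 ≈ 0.3167.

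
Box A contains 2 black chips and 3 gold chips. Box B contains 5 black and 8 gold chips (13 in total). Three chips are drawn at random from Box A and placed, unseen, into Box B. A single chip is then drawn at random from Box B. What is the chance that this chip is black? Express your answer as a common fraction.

Condition on how many of the transferred chips are black (from Box A: 2 black of 5; then Box B has 16 total).
  0 black: C(2,0)C(3,3)/C(5,3) = 1/10; then P = 5/16
  1 black: C(2,1)C(3,2)/C(5,3) = 3/5; then P = 6/16
  2 black: C(2,2)C(3,1)/C(5,3) = 3/10; then P = 7/16
P(black from Box B) = 31/80 ≈ 0.3875.

31/80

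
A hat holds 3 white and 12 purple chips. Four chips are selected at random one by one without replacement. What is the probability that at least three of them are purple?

Sum the hypergeometric tail for j = 3,…,4 purple chips.
Favorable = C(12,3)·C(3,1) + C(12,4)·C(3,0) = 1155; total = C(15,4) = 1365.
P = 1155/1365 = 11/13 ≈ 0.8462.

11/13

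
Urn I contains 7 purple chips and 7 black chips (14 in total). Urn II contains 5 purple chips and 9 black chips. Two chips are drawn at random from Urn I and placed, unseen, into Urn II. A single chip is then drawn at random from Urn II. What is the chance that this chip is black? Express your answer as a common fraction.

Condition on how many of the transferred chips are black (from Urn I: 7 black of 14; then Urn II has 16 total).
  0 black: C(7,0)C(7,2)/C(14,2) = 3/13; then P = 9/16
  1 black: C(7,1)C(7,1)/C(14,2) = 7/13; then P = 10/16
  2 black: C(7,2)C(7,0)/C(14,2) = 3/13; then P = 11/16
P(black from Urn II) = 5/8 ≈ 0.6250.

5/8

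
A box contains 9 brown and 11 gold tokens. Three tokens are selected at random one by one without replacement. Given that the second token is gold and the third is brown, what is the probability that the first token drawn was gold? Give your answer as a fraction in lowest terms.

5/9

P(first=gold and the second token is gold and the third is brown) = (11/20)·(10/19)·(9/18) = 11/76.
P(E) = Σ over first color = 11/95 + 11/76 = 99/380.
By Bayes, P(first=gold | E) = 11/76 / 99/380 = 5/9 ≈ 0.5556.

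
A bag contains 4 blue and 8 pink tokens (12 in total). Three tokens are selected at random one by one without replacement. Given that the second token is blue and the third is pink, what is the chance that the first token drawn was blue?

P(first=blue and the second token is blue and the third is pink) = (4/12)·(3/11)·(8/10) = 4/55.
P(E) = Σ over first color = 4/55 + 28/165 = 8/33.
By Bayes, P(first=blue | E) = 4/55 / 8/33 = 3/10 ≈ 0.3000.

3/10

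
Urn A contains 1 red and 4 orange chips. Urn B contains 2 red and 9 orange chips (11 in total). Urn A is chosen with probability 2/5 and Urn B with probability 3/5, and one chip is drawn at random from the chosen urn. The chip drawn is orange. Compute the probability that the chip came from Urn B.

135/223

P(orange | Urn A) = 4/5; P(orange | Urn B) = 9/11.
P(orange) = 2/5·4/5 + 3/5·9/11 = 223/275.
By Bayes' rule, P(Urn B | orange) = 27/55 / 223/275 = 135/223 ≈ 0.6054.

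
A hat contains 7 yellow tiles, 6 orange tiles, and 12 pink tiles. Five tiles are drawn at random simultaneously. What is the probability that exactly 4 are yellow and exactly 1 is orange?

1/253

Unordered draws without replacement: count favorable combinations over C(25,5).
Favorable = C(7,4) · C(6,1) · C(12,0) = 210; total = C(25,5) = 53130.
P = 210/53130 = 1/253 ≈ 0.0040.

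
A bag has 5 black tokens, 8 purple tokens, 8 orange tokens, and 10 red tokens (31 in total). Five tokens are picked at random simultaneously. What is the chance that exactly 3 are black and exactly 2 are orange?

Unordered draws without replacement: count favorable combinations over C(31,5).
Favorable = C(5,3) · C(8,0) · C(8,2) · C(10,0) = 280; total = C(31,5) = 169911.
P = 280/169911 = 40/24273 ≈ 0.0016.

40/24273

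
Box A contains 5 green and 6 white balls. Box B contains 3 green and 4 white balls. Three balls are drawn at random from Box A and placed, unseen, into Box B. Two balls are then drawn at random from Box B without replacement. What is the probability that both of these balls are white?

49/165

Condition on how many of the transferred balls are white (from Box A: 6 white of 11; then Box B has 10 total).
  0 white: C(6,0)C(5,3)/C(11,3) = 2/33; then P = C(4,2)/C(10,2) = 2/15
  1 white: C(6,1)C(5,2)/C(11,3) = 4/11; then P = C(5,2)/C(10,2) = 2/9
  2 white: C(6,2)C(5,1)/C(11,3) = 5/11; then P = C(6,2)/C(10,2) = 1/3
  3 white: C(6,3)C(5,0)/C(11,3) = 4/33; then P = C(7,2)/C(10,2) = 7/15
P(both white) = 49/165 ≈ 0.2970.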